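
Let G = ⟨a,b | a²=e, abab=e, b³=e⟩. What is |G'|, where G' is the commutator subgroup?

G' = [G, G] is generated by all commutators. The generator-pair commutators are: [a, b] = b.
The subgroup they normally generate is {e, b, b²}, of order 3.
Check: |G/G'| = 6/3 = 2 is the order of the abelianisation.

Answer: 3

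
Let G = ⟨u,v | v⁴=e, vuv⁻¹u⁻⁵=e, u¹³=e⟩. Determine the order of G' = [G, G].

G' = [G, G] is generated by all commutators. The generator-pair commutators are: [u, v] = u⁹.
The subgroup they normally generate is {e, u, u², u³, u⁴, u⁵, u⁶, u⁷, u⁸, u⁹, u¹⁰, u¹¹, u¹²}, of order 13.
Check: |G/G'| = 52/13 = 4 is the order of the abelianisation.

Answer: 13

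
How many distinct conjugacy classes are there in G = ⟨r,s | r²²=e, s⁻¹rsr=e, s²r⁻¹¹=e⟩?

The conjugacy classes (representative and size) are:
  [e] (size 1), [r²¹] (size 2), [r²] (size 2), [r³] (size 2), [r¹⁸] (size 2), [r¹⁷] (size 2), [r⁶] (size 2), [r⁷] (size 2), [r⁸] (size 2), [r¹³] (size 2), [r¹²] (size 2), [r¹¹] (size 1), [r¹⁰s] (size 11), [r⁷s] (size 11).
Class equation: 1 + 2 + 2 + 2 + 2 + 2 + 2 + 2 + 2 + 2 + 2 + 1 + 11 + 11 = 44 = |G|. So G has 14 conjugacy classes.

Answer: 14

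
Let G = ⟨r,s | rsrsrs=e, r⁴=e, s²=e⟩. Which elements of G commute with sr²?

⟨sr²⟩ ⊆ C_G(sr²) since powers of sr² commute with sr²; so |C_G(sr²)| ≥ |⟨sr²⟩| = 4.
By orbit–stabilizer, |C_G(sr²)| = |G| / |conj. class of sr²| = 24 / 6 = 4.
The 4 elements commuting with sr² are {e, r²s, sr², r²sr²s}.

Answer: {e, r²s, sr², r²sr²s}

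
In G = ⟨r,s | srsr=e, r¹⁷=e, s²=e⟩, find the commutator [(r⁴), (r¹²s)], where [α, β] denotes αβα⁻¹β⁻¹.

[(r⁴), (r¹²s)] = (r⁴)·(r¹²s)·(r⁴)⁻¹·(r¹²s)⁻¹.
  (r⁴) · (r¹²s) = r¹⁶s
  (r¹⁶s) · (r¹³) = r³s
  (r³s) · (r¹²s) = r⁸

Answer: r⁸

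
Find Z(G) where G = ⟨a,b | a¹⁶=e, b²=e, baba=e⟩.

An element z ∈ Z(G) iff z commutes with every generator.
For example a⁸ is central: (a⁸)·a = a⁹ = a·(a⁸); (a⁸)·b = a⁸b = b·(a⁸).
Whereas a ∉ Z(G) since a·b = ab ≠ a¹⁵b = b·a.
Checking each of the 32 elements this way gives Z(G) = {e, a⁸}, of order 2.

Answer: {e, a⁸}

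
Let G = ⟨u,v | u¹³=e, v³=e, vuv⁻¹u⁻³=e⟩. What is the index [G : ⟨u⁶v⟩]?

First find ord(u⁶v) by computing successive powers:
  (u⁶v)¹ = u⁶v, (u⁶v)² = u¹¹v², (u⁶v)³ = e.
So |⟨u⁶v⟩| = ord(u⁶v) = 3. With |G| = 39, by Lagrange [G : ⟨u⁶v⟩] = 39/3 = 13.

Answer: 13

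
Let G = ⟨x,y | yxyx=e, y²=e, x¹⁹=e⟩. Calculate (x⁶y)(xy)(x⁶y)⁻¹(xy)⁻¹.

[(x⁶y), (xy)] = (x⁶y)·(xy)·(x⁶y)⁻¹·(xy)⁻¹.
  (x⁶y) · (xy) = x⁵
  (x⁵) · (x⁶y) = x¹¹y
  (x¹¹y) · (xy) = x¹⁰

Answer: x¹⁰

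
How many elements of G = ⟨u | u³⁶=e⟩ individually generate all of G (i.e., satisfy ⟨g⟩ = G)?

G is cyclic of order 36. An element generates G iff its order is 36, and a cyclic group of order 36 has exactly φ(36) = 12 such elements.

Answer: 12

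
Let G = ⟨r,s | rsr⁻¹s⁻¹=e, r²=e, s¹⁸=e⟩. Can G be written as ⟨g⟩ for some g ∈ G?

|G| = 36, but the maximum element order in G is 18 < 36. No single element generates all of G, so G is not cyclic.

Answer: No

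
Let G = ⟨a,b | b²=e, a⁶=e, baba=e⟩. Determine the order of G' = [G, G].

G' = [G, G] is generated by all commutators. The generator-pair commutators are: [a, b] = a².
The subgroup they normally generate is {e, a², a⁴}, of order 3.
Check: |G/G'| = 12/3 = 4 is the order of the abelianisation.

Answer: 3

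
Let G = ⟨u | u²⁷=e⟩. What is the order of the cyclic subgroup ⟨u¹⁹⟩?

|⟨u¹⁹⟩| equals the order of u¹⁹. Compute successive powers until reaching e:
  (u¹⁹)¹ = u¹⁹, (u¹⁹)² = u¹¹, (u¹⁹)³ = u³, (u¹⁹)⁴ = u²², (u¹⁹)⁵ = u¹⁴, (u¹⁹)⁶ = u⁶, (u¹⁹)⁷ = u²⁵, (u¹⁹)⁸ = u¹⁷, (u¹⁹)⁹ = u⁹, (u¹⁹)¹⁰ = u, (u¹⁹)¹¹ = u²⁰, (u¹⁹)¹² = u¹², (u¹⁹)¹³ = u⁴, (u¹⁹)¹⁴ = u²³, (u¹⁹)¹⁵ = u¹⁵, (u¹⁹)¹⁶ = u⁷, (u¹⁹)¹⁷ = u²⁶, (u¹⁹)¹⁸ = u¹⁸, (u¹⁹)¹⁹ = u¹⁰, (u¹⁹)²⁰ = u², (u¹⁹)²¹ = u²¹, (u¹⁹)²² = u¹³, (u¹⁹)²³ = u⁵, (u¹⁹)²⁴ = u²⁴, (u¹⁹)²⁵ = u¹⁶, (u¹⁹)²⁶ = u⁸, (u¹⁹)²⁷ = e.
The smallest positive k with (u¹⁹)ᵏ = e is 27, so |⟨u¹⁹⟩| = 27.

Answer: 27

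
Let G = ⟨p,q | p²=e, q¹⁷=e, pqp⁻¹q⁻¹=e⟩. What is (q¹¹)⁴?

Compute successive powers of (q¹¹), reducing at each step:
  (q¹¹)²: (q¹¹) · q¹¹ = q⁵
  (q¹¹)³: (q⁵) · q¹¹ = q¹⁶
  (q¹¹)⁴: (q¹⁶) · q¹¹ = q¹⁰

Answer: q¹⁰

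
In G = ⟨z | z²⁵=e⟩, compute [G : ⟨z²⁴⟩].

First find ord(z²⁴) by computing successive powers:
  (z²⁴)¹ = z²⁴, (z²⁴)² = z²³, (z²⁴)³ = z²², (z²⁴)⁴ = z²¹, (z²⁴)⁵ = z²⁰, (z²⁴)⁶ = z¹⁹, (z²⁴)⁷ = z¹⁸, (z²⁴)⁸ = z¹⁷, (z²⁴)⁹ = z¹⁶, (z²⁴)¹⁰ = z¹⁵, (z²⁴)¹¹ = z¹⁴, (z²⁴)¹² = z¹³, (z²⁴)¹³ = z¹², (z²⁴)¹⁴ = z¹¹, (z²⁴)¹⁵ = z¹⁰, (z²⁴)¹⁶ = z⁹, (z²⁴)¹⁷ = z⁸, (z²⁴)¹⁸ = z⁷, (z²⁴)¹⁹ = z⁶, (z²⁴)²⁰ = z⁵, (z²⁴)²¹ = z⁴, (z²⁴)²² = z³, (z²⁴)²³ = z², (z²⁴)²⁴ = z, (z²⁴)²⁵ = e.
So |⟨z²⁴⟩| = ord(z²⁴) = 25. With |G| = 25, by Lagrange [G : ⟨z²⁴⟩] = 25/25 = 1.

Answer: 1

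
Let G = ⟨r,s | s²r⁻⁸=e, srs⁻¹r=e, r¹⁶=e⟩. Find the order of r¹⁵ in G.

Compute successive powers until reaching e:
  (r¹⁵)¹ = r¹⁵, (r¹⁵)² = r¹⁴, (r¹⁵)³ = r¹³, (r¹⁵)⁴ = r¹², (r¹⁵)⁵ = r¹¹, (r¹⁵)⁶ = r¹⁰, (r¹⁵)⁷ = r⁹, (r¹⁵)⁸ = r⁸, (r¹⁵)⁹ = r⁷, (r¹⁵)¹⁰ = r⁶, (r¹⁵)¹¹ = r⁵, (r¹⁵)¹² = r⁴, (r¹⁵)¹³ = r³, (r¹⁵)¹⁴ = r², (r¹⁵)¹⁵ = r, (r¹⁵)¹⁶ = e.
The smallest positive k with (r¹⁵)ᵏ = e is 16.

Answer: 16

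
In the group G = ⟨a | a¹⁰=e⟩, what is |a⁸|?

Compute successive powers until reaching e:
  (a⁸)¹ = a⁸, (a⁸)² = a⁶, (a⁸)³ = a⁴, (a⁸)⁴ = a², (a⁸)⁵ = e.
The smallest positive k with (a⁸)ᵏ = e is 5.

Answer: 5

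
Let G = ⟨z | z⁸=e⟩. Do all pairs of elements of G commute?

G has a single generator, so G is cyclic and hence abelian.

Answer: Yes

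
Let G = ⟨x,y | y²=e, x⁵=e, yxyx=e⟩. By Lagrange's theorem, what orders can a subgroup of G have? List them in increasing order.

|G| = 10 = 2 · 5. By Lagrange's theorem the order of any subgroup divides 10; the divisors of 10 are 1, 2, 5, 10.

Answer: 1, 2, 5, 10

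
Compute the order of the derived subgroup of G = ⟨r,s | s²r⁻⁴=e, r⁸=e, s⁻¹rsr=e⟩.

G' = [G, G] is generated by all commutators. The generator-pair commutators are: [r, s] = r².
The subgroup they normally generate is {e, r², r⁴, r⁶}, of order 4.
Check: |G/G'| = 16/4 = 4 is the order of the abelianisation.

Answer: 4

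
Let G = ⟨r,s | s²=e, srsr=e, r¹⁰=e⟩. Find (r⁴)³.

Compute successive powers of (r⁴), reducing at each step:
  (r⁴)²: (r⁴) · r⁴ = r⁸
  (r⁴)³: (r⁸) · r⁴ = r²

Answer: r²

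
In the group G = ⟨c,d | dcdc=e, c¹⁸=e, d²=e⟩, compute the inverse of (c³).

The order of (c³) is 6 (smallest k with (c³)ᵏ = e), so (c³)⁻¹ = (c³)⁵ = c¹⁵.
Check: (c³) · (c¹⁵) → (c³) · c¹⁵ = e, giving e as required.

Answer: c¹⁵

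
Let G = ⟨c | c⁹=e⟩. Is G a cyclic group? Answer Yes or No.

|G| = 9. The element c has order 9 (its powers give 9 distinct elements), so ⟨c⟩ = G and G is cyclic.

Answer: Yes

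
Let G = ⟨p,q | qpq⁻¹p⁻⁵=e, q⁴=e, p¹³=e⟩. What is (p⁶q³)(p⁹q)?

Compute (p⁶q³) · (p⁹q) by multiplying left to right and reducing via the relations at each step:
  (p⁶q³) · p⁹ = q³
  (q³) · q = e

Answer: e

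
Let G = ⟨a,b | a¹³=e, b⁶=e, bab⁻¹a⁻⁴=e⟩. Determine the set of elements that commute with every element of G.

An element z ∈ Z(G) iff z commutes with every generator.
For example e is central: e·a = a = a·e; e·b = b = b·e.
Whereas a ∉ Z(G) since a·b = ab ≠ a⁴b = b·a.
Checking each of the 78 elements this way gives Z(G) = {e}, of order 1.

Answer: {e}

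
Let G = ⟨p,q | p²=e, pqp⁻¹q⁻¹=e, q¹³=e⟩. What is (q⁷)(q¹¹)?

Compute (q⁷) · (q¹¹) by multiplying left to right and reducing via the relations at each step:
  (q⁷) · q¹¹ = q⁵

Answer: q⁵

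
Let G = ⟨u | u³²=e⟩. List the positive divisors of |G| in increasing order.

|G| = 32 = 2⁵. By Lagrange's theorem the order of any subgroup divides 32; the divisors of 32 are 1, 2, 4, 8, 16, 32.

Answer: 1, 2, 4, 8, 16, 32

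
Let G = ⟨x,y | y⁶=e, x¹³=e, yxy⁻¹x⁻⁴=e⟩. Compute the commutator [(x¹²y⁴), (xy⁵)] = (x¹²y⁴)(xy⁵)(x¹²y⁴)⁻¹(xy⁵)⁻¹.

[(x¹²y⁴), (xy⁵)] = (x¹²y⁴)·(xy⁵)·(x¹²y⁴)⁻¹·(xy⁵)⁻¹.
  (x¹²y⁴) · (xy⁵) = x⁸y³
  (x⁸y³) · (x³y²) = x⁵y⁵
  (x⁵y⁵) · (x⁹y) = x⁴

Answer: x⁴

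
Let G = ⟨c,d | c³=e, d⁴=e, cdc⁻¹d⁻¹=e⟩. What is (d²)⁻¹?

The order of (d²) is 2 (smallest k with (d²)ᵏ = e), so (d²)⁻¹ = (d²)¹ = d².
Check: (d²) · (d²) → (d²) · d² = e, giving e as required.

Answer: d²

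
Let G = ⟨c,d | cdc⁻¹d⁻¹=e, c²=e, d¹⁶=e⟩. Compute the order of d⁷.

Compute successive powers until reaching e:
  (d⁷)¹ = d⁷, (d⁷)² = d¹⁴, (d⁷)³ = d⁵, (d⁷)⁴ = d¹², (d⁷)⁵ = d³, (d⁷)⁶ = d¹⁰, (d⁷)⁷ = d, (d⁷)⁸ = d⁸, (d⁷)⁹ = d¹⁵, (d⁷)¹⁰ = d⁶, (d⁷)¹¹ = d¹³, (d⁷)¹² = d⁴, (d⁷)¹³ = d¹¹, (d⁷)¹⁴ = d², (d⁷)¹⁵ = d⁹, (d⁷)¹⁶ = e.
The smallest positive k with (d⁷)ᵏ = e is 16.

Answer: 16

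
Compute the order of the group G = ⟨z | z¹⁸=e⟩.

G is generated by a single element, so G is cyclic. The relator gives z¹⁸ = e and no smaller power is forced to be e, so the 18 powers {e, z, z², z³, z⁴, z⁵, z⁶, z⁷, z⁸, z⁹, z¹², z¹³, z¹¹, z¹⁰, z¹⁴, z¹⁵, z¹⁶, z¹⁷} are distinct. Hence |G| = 18.

Answer: 18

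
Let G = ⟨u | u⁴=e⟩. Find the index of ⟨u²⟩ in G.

First find ord(u²) by computing successive powers:
  (u²)¹ = u², (u²)² = e.
So |⟨u²⟩| = ord(u²) = 2. With |G| = 4, by Lagrange [G : ⟨u²⟩] = 4/2 = 2.

Answer: 2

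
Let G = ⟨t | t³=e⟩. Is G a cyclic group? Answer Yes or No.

|G| = 3. The element t has order 3 (its powers give 3 distinct elements), so ⟨t⟩ = G and G is cyclic.

Answer: Yes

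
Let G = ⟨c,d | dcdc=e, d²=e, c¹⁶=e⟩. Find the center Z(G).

An element z ∈ Z(G) iff z commutes with every generator.
For example c⁸ is central: (c⁸)·c = c⁹ = c·(c⁸); (c⁸)·d = c⁸d = d·(c⁸).
Whereas c ∉ Z(G) since c·d = cd ≠ c¹⁵d = d·c.
Checking each of the 32 elements this way gives Z(G) = {e, c⁸}, of order 2.

Answer: {e, c⁸}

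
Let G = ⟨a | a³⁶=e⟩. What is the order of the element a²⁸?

Compute successive powers until reaching e:
  (a²⁸)¹ = a²⁸, (a²⁸)² = a²⁰, (a²⁸)³ = a¹², (a²⁸)⁴ = a⁴, (a²⁸)⁵ = a³², (a²⁸)⁶ = a²⁴, (a²⁸)⁷ = a¹⁶, (a²⁸)⁸ = a⁸, (a²⁸)⁹ = e.
The smallest positive k with (a²⁸)ᵏ = e is 9.

Answer: 9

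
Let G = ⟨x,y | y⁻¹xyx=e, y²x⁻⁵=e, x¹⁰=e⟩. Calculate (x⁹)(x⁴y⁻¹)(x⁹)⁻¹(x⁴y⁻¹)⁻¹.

[(x⁹), (x⁴y⁻¹)] = (x⁹)·(x⁴y⁻¹)·(x⁹)⁻¹·(x⁴y⁻¹)⁻¹.
  (x⁹) · (x⁴y⁻¹) = x³y⁻¹
  (x³y⁻¹) · x = x²y⁻¹
  (x²y⁻¹) · (x⁴y) = x⁸

Answer: x⁸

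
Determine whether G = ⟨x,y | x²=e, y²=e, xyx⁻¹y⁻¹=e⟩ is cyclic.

|G| = 4, but the maximum element order in G is 2 < 4. No single element generates all of G, so G is not cyclic.

Answer: No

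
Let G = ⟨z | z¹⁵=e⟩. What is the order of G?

G is generated by a single element, so G is cyclic. The relator gives z¹⁵ = e and no smaller power is forced to be e, so the 15 powers {e, z, z², z³, z⁴, z⁵, z⁶, z⁷, z⁸, z⁹, z¹², z¹³, z¹¹, z¹⁰, z¹⁴} are distinct. Hence |G| = 15.

Answer: 15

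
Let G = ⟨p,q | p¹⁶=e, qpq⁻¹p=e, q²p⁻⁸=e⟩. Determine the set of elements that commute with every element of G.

An element z ∈ Z(G) iff z commutes with every generator.
For example p⁸ is central: (p⁸)·p = p⁹ = p·(p⁸); (p⁸)·q = q⁻¹ = q·(p⁸).
Whereas p ∉ Z(G) since p·q = pq ≠ p⁷q⁻¹ = q·p.
Checking each of the 32 elements this way gives Z(G) = {e, p⁸}, of order 2.

Answer: {e, p⁸}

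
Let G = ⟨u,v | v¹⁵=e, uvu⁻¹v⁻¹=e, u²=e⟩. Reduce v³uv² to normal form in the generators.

Multiply left to right, reducing at each step:
  (v³) · u = uv³
  (uv³) · v² = uv⁵

Answer: uv⁵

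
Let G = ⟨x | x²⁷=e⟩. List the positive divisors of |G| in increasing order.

|G| = 27 = 3³. By Lagrange's theorem the order of any subgroup divides 27; the divisors of 27 are 1, 3, 9, 27.

Answer: 1, 3, 9, 27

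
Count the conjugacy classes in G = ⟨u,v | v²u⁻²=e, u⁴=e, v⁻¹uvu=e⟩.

The conjugacy classes (representative and size) are:
  [e] (size 1), [u³] (size 2), [u²] (size 1), [v⁻¹] (size 2), [uv⁻¹] (size 2).
Class equation: 1 + 2 + 1 + 2 + 2 = 8 = |G|. So G has 5 conjugacy classes.

Answer: 5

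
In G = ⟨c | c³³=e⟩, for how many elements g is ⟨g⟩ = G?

G is cyclic of order 33. An element generates G iff its order is 33, and a cyclic group of order 33 has exactly φ(33) = 20 such elements.

Answer: 20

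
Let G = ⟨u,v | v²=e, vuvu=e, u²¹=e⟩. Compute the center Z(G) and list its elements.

An element z ∈ Z(G) iff z commutes with every generator.
For example e is central: e·u = u = u·e; e·v = v = v·e.
Whereas u ∉ Z(G) since u·v = uv ≠ u²⁰v = v·u.
Checking each of the 42 elements this way gives Z(G) = {e}, of order 1.

Answer: {e}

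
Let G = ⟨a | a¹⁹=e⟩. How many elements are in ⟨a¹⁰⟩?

|⟨a¹⁰⟩| equals the order of a¹⁰. Compute successive powers until reaching e:
  (a¹⁰)¹ = a¹⁰, (a¹⁰)² = a, (a¹⁰)³ = a¹¹, (a¹⁰)⁴ = a², (a¹⁰)⁵ = a¹², (a¹⁰)⁶ = a³, (a¹⁰)⁷ = a¹³, (a¹⁰)⁸ = a⁴, (a¹⁰)⁹ = a¹⁴, (a¹⁰)¹⁰ = a⁵, (a¹⁰)¹¹ = a¹⁵, (a¹⁰)¹² = a⁶, (a¹⁰)¹³ = a¹⁶, (a¹⁰)¹⁴ = a⁷, (a¹⁰)¹⁵ = a¹⁷, (a¹⁰)¹⁶ = a⁸, (a¹⁰)¹⁷ = a¹⁸, (a¹⁰)¹⁸ = a⁹, (a¹⁰)¹⁹ = e.
The smallest positive k with (a¹⁰)ᵏ = e is 19, so |⟨a¹⁰⟩| = 19.

Answer: 19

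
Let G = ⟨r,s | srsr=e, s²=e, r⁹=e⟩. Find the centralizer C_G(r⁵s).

⟨r⁵s⟩ ⊆ C_G(r⁵s) since powers of r⁵s commute with r⁵s; so |C_G(r⁵s)| ≥ |⟨r⁵s⟩| = 2.
By orbit–stabilizer, |C_G(r⁵s)| = |G| / |conj. class of r⁵s| = 18 / 9 = 2.
The 2 elements commuting with r⁵s are {e, r⁵s}.

Answer: {e, r⁵s}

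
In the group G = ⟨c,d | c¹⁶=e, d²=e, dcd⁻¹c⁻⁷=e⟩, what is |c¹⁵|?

Compute successive powers until reaching e:
  (c¹⁵)¹ = c¹⁵, (c¹⁵)² = c¹⁴, (c¹⁵)³ = c¹³, (c¹⁵)⁴ = c¹², (c¹⁵)⁵ = c¹¹, (c¹⁵)⁶ = c¹⁰, (c¹⁵)⁷ = c⁹, (c¹⁵)⁸ = c⁸, (c¹⁵)⁹ = c⁷, (c¹⁵)¹⁰ = c⁶, (c¹⁵)¹¹ = c⁵, (c¹⁵)¹² = c⁴, (c¹⁵)¹³ = c³, (c¹⁵)¹⁴ = c², (c¹⁵)¹⁵ = c, (c¹⁵)¹⁶ = e.
The smallest positive k with (c¹⁵)ᵏ = e is 16.

Answer: 16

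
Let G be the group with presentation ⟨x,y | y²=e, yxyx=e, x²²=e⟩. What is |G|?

Enumerate words in the generators, reducing via the relations: the distinct elements are
  {e, x, y, xy, x², x³, x⁴, x⁵, x⁶, x⁷, x⁸, x⁹, x²y, x²¹, x²⁰, x³y, x¹², x¹³, x¹¹, x¹⁰, x¹⁴, x¹⁵, x¹⁶, x¹⁷, x¹⁸, x¹⁹, x⁴y, x⁵y, x⁶y, x⁷y, x⁸y, x⁹y, x²¹y, x²⁰y, x¹²y, x¹³y, x¹¹y, x¹⁰y, x¹⁴y, x¹⁵y, x¹⁶y, x¹⁷y, x¹⁸y, x¹⁹y}.
No further products give new elements, so |G| = 44.

Answer: 44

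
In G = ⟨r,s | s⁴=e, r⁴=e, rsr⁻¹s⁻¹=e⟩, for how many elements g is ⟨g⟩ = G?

⟨g⟩ = G would require ord(g) = |G| = 16, but the maximum element order in G is 4 < 16. So G is not cyclic and no single element generates it: the count is 0.

Answer: 0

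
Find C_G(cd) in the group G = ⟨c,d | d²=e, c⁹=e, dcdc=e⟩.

⟨cd⟩ ⊆ C_G(cd) since powers of cd commute with cd; so |C_G(cd)| ≥ |⟨cd⟩| = 2.
By orbit–stabilizer, |C_G(cd)| = |G| / |conj. class of cd| = 18 / 9 = 2.
The 2 elements commuting with cd are {e, cd}.

Answer: {e, cd}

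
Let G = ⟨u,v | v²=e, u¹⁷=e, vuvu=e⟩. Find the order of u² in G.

Compute successive powers until reaching e:
  (u²)¹ = u², (u²)² = u⁴, (u²)³ = u⁶, (u²)⁴ = u⁸, (u²)⁵ = u¹⁰, (u²)⁶ = u¹², (u²)⁷ = u¹⁴, (u²)⁸ = u¹⁶, (u²)⁹ = u, (u²)¹⁰ = u³, (u²)¹¹ = u⁵, (u²)¹² = u⁷, (u²)¹³ = u⁹, (u²)¹⁴ = u¹¹, (u²)¹⁵ = u¹³, (u²)¹⁶ = u¹⁵, (u²)¹⁷ = e.
The smallest positive k with (u²)ᵏ = e is 17.

Answer: 17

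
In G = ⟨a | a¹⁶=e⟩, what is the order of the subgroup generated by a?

|⟨a⟩| equals the order of a. Compute successive powers until reaching e:
  a¹ = a, a² = a², a³ = a³, a⁴ = a⁴, a⁵ = a⁵, a⁶ = a⁶, a⁷ = a⁷, a⁸ = a⁸, a⁹ = a⁹, a¹⁰ = a¹⁰, a¹¹ = a¹¹, a¹² = a¹², a¹³ = a¹³, a¹⁴ = a¹⁴, a¹⁵ = a¹⁵, a¹⁶ = e.
The smallest positive k with aᵏ = e is 16, so |⟨a⟩| = 16.

Answer: 16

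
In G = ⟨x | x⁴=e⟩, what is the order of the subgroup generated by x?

|⟨x⟩| equals the order of x. Compute successive powers until reaching e:
  x¹ = x, x² = x², x³ = x³, x⁴ = e.
The smallest positive k with xᵏ = e is 4, so |⟨x⟩| = 4.

Answer: 4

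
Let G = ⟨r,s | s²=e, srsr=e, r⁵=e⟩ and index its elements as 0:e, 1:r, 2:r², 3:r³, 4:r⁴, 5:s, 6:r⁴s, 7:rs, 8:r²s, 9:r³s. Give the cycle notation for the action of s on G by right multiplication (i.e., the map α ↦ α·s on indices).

(0 5)(1 7)(2 8)(3 9)(4 6)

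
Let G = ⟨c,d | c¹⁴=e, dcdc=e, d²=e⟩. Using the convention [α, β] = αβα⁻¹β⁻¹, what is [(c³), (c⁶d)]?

[(c³), (c⁶d)] = (c³)·(c⁶d)·(c³)⁻¹·(c⁶d)⁻¹.
  (c³) · (c⁶d) = c⁹d
  (c⁹d) · (c¹¹) = c¹²d
  (c¹²d) · (c⁶d) = c⁶

Answer: c⁶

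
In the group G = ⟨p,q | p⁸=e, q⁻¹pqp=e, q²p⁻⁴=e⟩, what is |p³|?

Compute successive powers until reaching e:
  (p³)¹ = p³, (p³)² = p⁶, (p³)³ = p, (p³)⁴ = p⁴, (p³)⁵ = p⁷, (p³)⁶ = p², (p³)⁷ = p⁵, (p³)⁸ = e.
The smallest positive k with (p³)ᵏ = e is 8.

Answer: 8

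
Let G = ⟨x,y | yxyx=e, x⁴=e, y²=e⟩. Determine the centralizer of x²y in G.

⟨x²y⟩ ⊆ C_G(x²y) since powers of x²y commute with x²y; so |C_G(x²y)| ≥ |⟨x²y⟩| = 2.
By orbit–stabilizer, |C_G(x²y)| = |G| / |conj. class of x²y| = 8 / 2 = 4.
The 4 elements commuting with x²y are {e, x², y, x²y}.

Answer: {e, x², y, x²y}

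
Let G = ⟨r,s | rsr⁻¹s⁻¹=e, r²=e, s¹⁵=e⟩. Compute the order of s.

Compute successive powers until reaching e:
  s¹ = s, s² = s², s³ = s³, s⁴ = s⁴, s⁵ = s⁵, s⁶ = s⁶, s⁷ = s⁷, s⁸ = s⁸, s⁹ = s⁹, s¹⁰ = s¹⁰, s¹¹ = s¹¹, s¹² = s¹², s¹³ = s¹³, s¹⁴ = s¹⁴, s¹⁵ = e.
The smallest positive k with sᵏ = e is 15.

Answer: 15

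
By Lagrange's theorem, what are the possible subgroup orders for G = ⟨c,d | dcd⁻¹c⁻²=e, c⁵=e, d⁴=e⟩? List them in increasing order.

|G| = 20 = 2² · 5. By Lagrange's theorem the order of any subgroup divides 20; the divisors of 20 are 1, 2, 4, 5, 10, 20.

Answer: 1, 2, 4, 5, 10, 20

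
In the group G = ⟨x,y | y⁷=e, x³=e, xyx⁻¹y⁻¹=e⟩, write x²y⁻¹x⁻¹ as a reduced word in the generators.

Multiply left to right, reducing at each step:
  (x²) · y⁻¹ = x²y⁶
  (x²y⁶) · x⁻¹ = xy⁶

Answer: xy⁶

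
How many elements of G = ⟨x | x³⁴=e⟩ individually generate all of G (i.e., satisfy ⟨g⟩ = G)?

G is cyclic of order 34. An element generates G iff its order is 34, and a cyclic group of order 34 has exactly φ(34) = 16 such elements.

Answer: 16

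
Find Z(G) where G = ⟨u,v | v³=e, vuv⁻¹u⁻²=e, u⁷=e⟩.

An element z ∈ Z(G) iff z commutes with every generator.
For example e is central: e·u = u = u·e; e·v = v = v·e.
Whereas u ∉ Z(G) since u·v = uv ≠ u²v = v·u.
Checking each of the 21 elements this way gives Z(G) = {e}, of order 1.

Answer: {e}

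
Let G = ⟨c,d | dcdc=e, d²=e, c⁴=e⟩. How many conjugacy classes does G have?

The conjugacy classes (representative and size) are:
  [e] (size 1), [c] (size 2), [c²] (size 1), [c²d] (size 2), [c³d] (size 2).
Class equation: 1 + 2 + 1 + 2 + 2 = 8 = |G|. So G has 5 conjugacy classes.

Answer: 5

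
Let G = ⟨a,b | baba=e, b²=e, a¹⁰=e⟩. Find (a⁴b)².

Compute successive powers of (a⁴b), reducing at each step:
  (a⁴b)²: (a⁴b) · a⁴ = b;   b · b = e

Answer: e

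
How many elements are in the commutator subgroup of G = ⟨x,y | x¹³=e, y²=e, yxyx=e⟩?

G' = [G, G] is generated by all commutators. The generator-pair commutators are: [x, y] = x².
The subgroup they normally generate is {e, x, x², x³, x⁴, x⁵, x⁶, x⁷, x⁸, x⁹, x¹⁰, x¹¹, x¹²}, of order 13.
Check: |G/G'| = 26/13 = 2 is the order of the abelianisation.

Answer: 13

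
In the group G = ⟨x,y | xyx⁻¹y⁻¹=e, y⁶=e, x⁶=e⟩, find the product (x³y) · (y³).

Compute (x³y) · (y³) by multiplying left to right and reducing via the relations at each step:
  (x³y) · y³ = x³y⁴

Answer: x³y⁴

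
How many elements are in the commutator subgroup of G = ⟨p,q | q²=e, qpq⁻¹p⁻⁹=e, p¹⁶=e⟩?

G' = [G, G] is generated by all commutators. The generator-pair commutators are: [p, q] = p⁸.
The subgroup they normally generate is {e, p⁸}, of order 2.
Check: |G/G'| = 32/2 = 16 is the order of the abelianisation.

Answer: 2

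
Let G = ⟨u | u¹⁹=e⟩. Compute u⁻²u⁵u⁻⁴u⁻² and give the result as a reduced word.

Multiply left to right, reducing at each step:
  (u¹⁷) · u⁵ = u³
  (u³) · u⁻⁴ = u¹⁸
  (u¹⁸) · u⁻² = u¹⁶

Answer: u¹⁶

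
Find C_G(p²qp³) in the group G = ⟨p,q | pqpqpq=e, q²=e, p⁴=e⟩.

⟨p²qp³⟩ ⊆ C_G(p²qp³) since powers of p²qp³ commute with p²qp³; so |C_G(p²qp³)| ≥ |⟨p²qp³⟩| = 3.
By orbit–stabilizer, |C_G(p²qp³)| = |G| / |conj. class of p²qp³| = 24 / 8 = 3.
The 3 elements commuting with p²qp³ are {e, p²qp³, pqp²}.

Answer: {e, p²qp³, pqp²}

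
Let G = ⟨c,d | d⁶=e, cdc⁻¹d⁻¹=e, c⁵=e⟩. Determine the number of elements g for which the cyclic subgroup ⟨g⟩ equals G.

G is cyclic of order 30. An element generates G iff its order is 30, and a cyclic group of order 30 has exactly φ(30) = 8 such elements.

Answer: 8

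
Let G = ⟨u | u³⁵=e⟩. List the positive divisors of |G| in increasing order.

|G| = 35 = 5 · 7. By Lagrange's theorem the order of any subgroup divides 35; the divisors of 35 are 1, 5, 7, 35.

Answer: 1, 5, 7, 35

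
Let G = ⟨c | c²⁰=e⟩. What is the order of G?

G is generated by a single element, so G is cyclic. The relator gives c²⁰ = e and no smaller power is forced to be e, so the 20 powers {c, e, c², c³, c⁴, c⁵, c⁶, c⁷, c⁸, c⁹, c¹², c¹³, c¹¹, c¹⁰, c¹⁴, c¹⁵, c¹⁶, c¹⁷, c¹⁸, c¹⁹} are distinct. Hence |G| = 20.

Answer: 20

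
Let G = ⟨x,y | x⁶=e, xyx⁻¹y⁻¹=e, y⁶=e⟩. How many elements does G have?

Enumerate words in the generators, reducing via the relations: the distinct elements are
  {e, x, y, xy, x², x³, x⁴, x⁵, y², y³, y⁴, y⁵, xy², xy³, xy⁴, xy⁵, x²y, x³y, x⁴y, x⁵y, x²y², x²y³, x²y⁴, x²y⁵, x³y², x³y³, x³y⁴, x³y⁵, x⁴y², x⁴y³, x⁴y⁴, x⁴y⁵, x⁵y², x⁵y³, x⁵y⁴, x⁵y⁵}.
No further products give new elements, so |G| = 36.

Answer: 36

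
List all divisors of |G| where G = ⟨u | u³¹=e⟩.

|G| = 31 = 31. By Lagrange's theorem the order of any subgroup divides 31; the divisors of 31 are 1, 31.

Answer: 1, 31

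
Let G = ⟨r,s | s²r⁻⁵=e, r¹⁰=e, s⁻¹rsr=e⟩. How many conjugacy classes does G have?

The conjugacy classes (representative and size) are:
  [e] (size 1), [r] (size 2), [r⁸] (size 2), [r⁷] (size 2), [r⁴] (size 2), [r⁵] (size 1), [r⁴s] (size 5), [r²s⁻¹] (size 5).
Class equation: 1 + 2 + 2 + 2 + 2 + 1 + 5 + 5 = 20 = |G|. So G has 8 conjugacy classes.

Answer: 8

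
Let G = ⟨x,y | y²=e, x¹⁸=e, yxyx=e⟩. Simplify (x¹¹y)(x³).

Compute (x¹¹y) · (x³) by multiplying left to right and reducing via the relations at each step:
  (x¹¹y) · x³ = x⁸y

Answer: x⁸y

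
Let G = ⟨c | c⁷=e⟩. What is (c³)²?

Compute successive powers of (c³), reducing at each step:
  (c³)²: (c³) · c³ = c⁶

Answer: c⁶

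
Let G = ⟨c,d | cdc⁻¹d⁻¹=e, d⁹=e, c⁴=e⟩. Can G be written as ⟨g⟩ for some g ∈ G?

|G| = 36. The element cd has order 36 (its powers give 36 distinct elements), so ⟨cd⟩ = G and G is cyclic.

Answer: Yes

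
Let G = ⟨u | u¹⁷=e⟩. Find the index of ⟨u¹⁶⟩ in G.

First find ord(u¹⁶) by computing successive powers:
  (u¹⁶)¹ = u¹⁶, (u¹⁶)² = u¹⁵, (u¹⁶)³ = u¹⁴, (u¹⁶)⁴ = u¹³, (u¹⁶)⁵ = u¹², (u¹⁶)⁶ = u¹¹, (u¹⁶)⁷ = u¹⁰, (u¹⁶)⁸ = u⁹, (u¹⁶)⁹ = u⁸, (u¹⁶)¹⁰ = u⁷, (u¹⁶)¹¹ = u⁶, (u¹⁶)¹² = u⁵, (u¹⁶)¹³ = u⁴, (u¹⁶)¹⁴ = u³, (u¹⁶)¹⁵ = u², (u¹⁶)¹⁶ = u, (u¹⁶)¹⁷ = e.
So |⟨u¹⁶⟩| = ord(u¹⁶) = 17. With |G| = 17, by Lagrange [G : ⟨u¹⁶⟩] = 17/17 = 1.

Answer: 1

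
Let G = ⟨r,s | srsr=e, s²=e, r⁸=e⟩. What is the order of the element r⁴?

Compute successive powers until reaching e:
  (r⁴)¹ = r⁴, (r⁴)² = e.
The smallest positive k with (r⁴)ᵏ = e is 2.

Answer: 2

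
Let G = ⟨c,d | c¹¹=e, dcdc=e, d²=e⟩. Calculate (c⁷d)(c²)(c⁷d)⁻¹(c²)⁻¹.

[(c⁷d), (c²)] = (c⁷d)·(c²)·(c⁷d)⁻¹·(c²)⁻¹.
  (c⁷d) · (c²) = c⁵d
  (c⁵d) · (c⁷d) = c⁹
  (c⁹) · (c⁹) = c⁷

Answer: c⁷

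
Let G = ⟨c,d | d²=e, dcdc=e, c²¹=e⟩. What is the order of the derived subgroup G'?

G' = [G, G] is generated by all commutators. The generator-pair commutators are: [c, d] = c².
The subgroup they normally generate is {e, c, c², c³, c⁴, c⁵, c⁶, c⁷, c⁸, c⁹, c¹⁰, c¹¹, c¹², c¹³, c¹⁴, c¹⁵, c¹⁶, c¹⁷, c¹⁸, c¹⁹, c²⁰}, of order 21.
Check: |G/G'| = 42/21 = 2 is the order of the abelianisation.

Answer: 21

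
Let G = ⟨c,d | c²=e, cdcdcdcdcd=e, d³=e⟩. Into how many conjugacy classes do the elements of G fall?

The conjugacy classes (representative and size) are:
  [e] (size 1), [cdcd²cdcd²c] (size 15), [dcdcd²c] (size 20), [cd²cd²c] (size 12), [d²cdcd²] (size 12).
Class equation: 1 + 15 + 20 + 12 + 12 = 60 = |G|. So G has 5 conjugacy classes.

Answer: 5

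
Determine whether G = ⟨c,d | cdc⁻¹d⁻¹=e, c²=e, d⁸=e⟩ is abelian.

Each pair of generators commutes: c·d = cd = d·c. Since the generators pairwise commute, every element of G commutes with every other, so G is abelian.

Answer: Yes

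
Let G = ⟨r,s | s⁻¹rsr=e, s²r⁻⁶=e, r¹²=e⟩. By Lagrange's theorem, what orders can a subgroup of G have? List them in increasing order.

|G| = 24 = 2³ · 3. By Lagrange's theorem the order of any subgroup divides 24; the divisors of 24 are 1, 2, 3, 4, 6, 8, 12, 24.

Answer: 1, 2, 3, 4, 6, 8, 12, 24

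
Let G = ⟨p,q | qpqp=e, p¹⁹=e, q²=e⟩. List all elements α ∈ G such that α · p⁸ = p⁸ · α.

⟨p⁸⟩ ⊆ C_G(p⁸) since powers of p⁸ commute with p⁸; so |C_G(p⁸)| ≥ |⟨p⁸⟩| = 19.
By orbit–stabilizer, |C_G(p⁸)| = |G| / |conj. class of p⁸| = 38 / 2 = 19.
The 19 elements commuting with p⁸ are {e, p, p², p³, p⁴, p⁵, p⁶, p⁷, p⁸, p⁹, p¹⁰, p¹¹, p¹², p¹³, p¹⁴, p¹⁵, p¹⁶, p¹⁷, p¹⁸}.

Answer: {e, p, p², p³, p⁴, p⁵, p⁶, p⁷, p⁸, p⁹, p¹⁰, p¹¹, p¹², p¹³, p¹⁴, p¹⁵, p¹⁶, p¹⁷, p¹⁸}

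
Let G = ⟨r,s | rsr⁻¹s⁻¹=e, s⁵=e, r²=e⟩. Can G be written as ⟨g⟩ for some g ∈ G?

|G| = 10. The element rs has order 10 (its powers give 10 distinct elements), so ⟨rs⟩ = G and G is cyclic.

Answer: Yes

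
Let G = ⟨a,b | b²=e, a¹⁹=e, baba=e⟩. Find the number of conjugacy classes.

The conjugacy classes (representative and size) are:
  [e] (size 1), [a¹⁸] (size 2), [a²] (size 2), [a¹⁶] (size 2), [a⁴] (size 2), [a¹⁴] (size 2), [a¹³] (size 2), [a¹²] (size 2), [a⁸] (size 2), [a⁹] (size 2), [b] (size 19).
Class equation: 1 + 2 + 2 + 2 + 2 + 2 + 2 + 2 + 2 + 2 + 19 = 38 = |G|. So G has 11 conjugacy classes.

Answer: 11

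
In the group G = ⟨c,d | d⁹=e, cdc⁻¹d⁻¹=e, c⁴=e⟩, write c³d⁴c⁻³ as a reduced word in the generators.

Multiply left to right, reducing at each step:
  (c³) · d⁴ = c³d⁴
  (c³d⁴) · c⁻³ = d⁴

Answer: d⁴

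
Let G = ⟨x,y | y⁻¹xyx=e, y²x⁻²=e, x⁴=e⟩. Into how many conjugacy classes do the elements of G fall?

The conjugacy classes (representative and size) are:
  [e] (size 1), [x³] (size 2), [x²] (size 1), [y⁻¹] (size 2), [xy⁻¹] (size 2).
Class equation: 1 + 2 + 1 + 2 + 2 = 8 = |G|. So G has 5 conjugacy classes.

Answer: 5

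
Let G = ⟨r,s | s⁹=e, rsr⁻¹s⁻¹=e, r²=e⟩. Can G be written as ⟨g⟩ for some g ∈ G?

|G| = 18. The element rs has order 18 (its powers give 18 distinct elements), so ⟨rs⟩ = G and G is cyclic.

Answer: Yes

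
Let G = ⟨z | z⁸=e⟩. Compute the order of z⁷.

Compute successive powers until reaching e:
  (z⁷)¹ = z⁷, (z⁷)² = z⁶, (z⁷)³ = z⁵, (z⁷)⁴ = z⁴, (z⁷)⁵ = z³, (z⁷)⁶ = z², (z⁷)⁷ = z, (z⁷)⁸ = e.
The smallest positive k with (z⁷)ᵏ = e is 8.

Answer: 8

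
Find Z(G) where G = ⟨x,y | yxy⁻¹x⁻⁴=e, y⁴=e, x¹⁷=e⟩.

An element z ∈ Z(G) iff z commutes with every generator.
For example e is central: e·x = x = x·e; e·y = y = y·e.
Whereas x ∉ Z(G) since x·y = xy ≠ x⁴y = y·x.
Checking each of the 68 elements this way gives Z(G) = {e}, of order 1.

Answer: {e}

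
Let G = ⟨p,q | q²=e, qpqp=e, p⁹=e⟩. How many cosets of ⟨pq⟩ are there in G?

First find ord(pq) by computing successive powers:
  (pq)¹ = pq, (pq)² = e.
So |⟨pq⟩| = ord(pq) = 2. With |G| = 18, by Lagrange [G : ⟨pq⟩] = 18/2 = 9.

Answer: 9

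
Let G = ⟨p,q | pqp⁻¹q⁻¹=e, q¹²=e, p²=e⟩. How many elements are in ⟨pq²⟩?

|⟨pq²⟩| equals the order of pq². Compute successive powers until reaching e:
  (pq²)¹ = pq², (pq²)² = q⁴, (pq²)³ = pq⁶, (pq²)⁴ = q⁸, (pq²)⁵ = pq¹⁰, (pq²)⁶ = e.
The smallest positive k with (pq²)ᵏ = e is 6, so |⟨pq²⟩| = 6.

Answer: 6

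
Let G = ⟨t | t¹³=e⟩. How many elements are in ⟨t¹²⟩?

|⟨t¹²⟩| equals the order of t¹². Compute successive powers until reaching e:
  (t¹²)¹ = t¹², (t¹²)² = t¹¹, (t¹²)³ = t¹⁰, (t¹²)⁴ = t⁹, (t¹²)⁵ = t⁸, (t¹²)⁶ = t⁷, (t¹²)⁷ = t⁶, (t¹²)⁸ = t⁵, (t¹²)⁹ = t⁴, (t¹²)¹⁰ = t³, (t¹²)¹¹ = t², (t¹²)¹² = t, (t¹²)¹³ = e.
The smallest positive k with (t¹²)ᵏ = e is 13, so |⟨t¹²⟩| = 13.

Answer: 13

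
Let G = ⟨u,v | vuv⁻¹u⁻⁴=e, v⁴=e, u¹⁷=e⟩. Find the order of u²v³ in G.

Compute successive powers until reaching e:
  (u²v³)¹ = u²v³, (u²v³)² = u¹¹v², (u²v³)³ = u⁹v, (u²v³)⁴ = e.
The smallest positive k with (u²v³)ᵏ = e is 4.

Answer: 4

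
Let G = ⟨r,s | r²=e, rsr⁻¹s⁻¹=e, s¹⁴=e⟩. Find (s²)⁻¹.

The order of (s²) is 7 (smallest k with (s²)ᵏ = e), so (s²)⁻¹ = (s²)⁶ = s¹².
Check: (s²) · (s¹²) → (s²) · s¹² = e, giving e as required.

Answer: s¹²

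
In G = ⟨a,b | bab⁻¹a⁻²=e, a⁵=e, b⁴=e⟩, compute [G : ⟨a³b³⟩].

First find ord(a³b³) by computing successive powers:
  (a³b³)¹ = a³b³, (a³b³)² = a²b², (a³b³)³ = a⁴b, (a³b³)⁴ = e.
So |⟨a³b³⟩| = ord(a³b³) = 4. With |G| = 20, by Lagrange [G : ⟨a³b³⟩] = 20/4 = 5.

Answer: 5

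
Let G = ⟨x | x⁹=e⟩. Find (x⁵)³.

Compute successive powers of (x⁵), reducing at each step:
  (x⁵)²: (x⁵) · x⁵ = x
  (x⁵)³: x · x⁵ = x⁶

Answer: x⁶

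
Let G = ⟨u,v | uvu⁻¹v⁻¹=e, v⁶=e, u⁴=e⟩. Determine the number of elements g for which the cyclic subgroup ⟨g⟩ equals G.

⟨g⟩ = G would require ord(g) = |G| = 24, but the maximum element order in G is 12 < 24. So G is not cyclic and no single element generates it: the count is 0.

Answer: 0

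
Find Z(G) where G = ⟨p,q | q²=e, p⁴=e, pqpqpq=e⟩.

An element z ∈ Z(G) iff z commutes with every generator.
For example e is central: e·p = p = p·e; e·q = q = q·e.
Whereas p ∉ Z(G) since p·q = pq ≠ qp = q·p.
Checking each of the 24 elements this way gives Z(G) = {e}, of order 1.

Answer: {e}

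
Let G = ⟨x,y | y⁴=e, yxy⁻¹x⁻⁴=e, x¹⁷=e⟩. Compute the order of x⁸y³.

Compute successive powers until reaching e:
  (x⁸y³)¹ = x⁸y³, (x⁸y³)² = x¹⁰y², (x⁸y³)³ = x²y, (x⁸y³)⁴ = e.
The smallest positive k with (x⁸y³)ᵏ = e is 4.

Answer: 4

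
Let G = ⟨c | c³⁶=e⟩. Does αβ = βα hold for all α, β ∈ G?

G has a single generator, so G is cyclic and hence abelian.

Answer: Yes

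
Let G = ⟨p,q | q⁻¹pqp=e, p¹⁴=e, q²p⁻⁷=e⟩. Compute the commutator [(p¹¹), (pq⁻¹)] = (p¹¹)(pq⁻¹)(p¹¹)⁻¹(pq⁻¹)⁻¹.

[(p¹¹), (pq⁻¹)] = (p¹¹)·(pq⁻¹)·(p¹¹)⁻¹·(pq⁻¹)⁻¹.
  (p¹¹) · (pq⁻¹) = p⁵q
  (p⁵q) · (p³) = p²q
  (p²q) · (pq) = p⁸

Answer: p⁸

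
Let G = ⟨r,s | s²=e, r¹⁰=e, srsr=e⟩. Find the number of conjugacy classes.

The conjugacy classes (representative and size) are:
  [e] (size 1), [r] (size 2), [r²] (size 2), [r³] (size 2), [r⁴] (size 2), [r⁵] (size 1), [r²s] (size 5), [r³s] (size 5).
Class equation: 1 + 2 + 2 + 2 + 2 + 1 + 5 + 5 = 20 = |G|. So G has 8 conjugacy classes.

Answer: 8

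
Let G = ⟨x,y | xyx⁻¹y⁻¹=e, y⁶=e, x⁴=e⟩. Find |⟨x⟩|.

|⟨x⟩| equals the order of x. Compute successive powers until reaching e:
  x¹ = x, x² = x², x³ = x³, x⁴ = e.
The smallest positive k with xᵏ = e is 4, so |⟨x⟩| = 4.

Answer: 4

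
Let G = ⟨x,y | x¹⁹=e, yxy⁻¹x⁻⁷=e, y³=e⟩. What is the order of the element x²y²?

Compute successive powers until reaching e:
  (x²y²)¹ = x²y², (x²y²)² = x⁵y, (x²y²)³ = e.
The smallest positive k with (x²y²)ᵏ = e is 3.

Answer: 3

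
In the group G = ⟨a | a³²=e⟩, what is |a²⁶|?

Compute successive powers until reaching e:
  (a²⁶)¹ = a²⁶, (a²⁶)² = a²⁰, (a²⁶)³ = a¹⁴, (a²⁶)⁴ = a⁸, (a²⁶)⁵ = a², (a²⁶)⁶ = a²⁸, (a²⁶)⁷ = a²², (a²⁶)⁸ = a¹⁶, (a²⁶)⁹ = a¹⁰, (a²⁶)¹⁰ = a⁴, (a²⁶)¹¹ = a³⁰, (a²⁶)¹² = a²⁴, (a²⁶)¹³ = a¹⁸, (a²⁶)¹⁴ = a¹², (a²⁶)¹⁵ = a⁶, (a²⁶)¹⁶ = e.
The smallest positive k with (a²⁶)ᵏ = e is 16.

Answer: 16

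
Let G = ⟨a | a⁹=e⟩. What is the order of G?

G is generated by a single element, so G is cyclic. The relator gives a⁹ = e and no smaller power is forced to be e, so the 9 powers {a, e, a², a³, a⁴, a⁵, a⁶, a⁷, a⁸} are distinct. Hence |G| = 9.

Answer: 9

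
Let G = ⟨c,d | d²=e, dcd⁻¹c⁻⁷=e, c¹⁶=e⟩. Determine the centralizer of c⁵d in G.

⟨c⁵d⟩ ⊆ C_G(c⁵d) since powers of c⁵d commute with c⁵d; so |C_G(c⁵d)| ≥ |⟨c⁵d⟩| = 4.
By orbit–stabilizer, |C_G(c⁵d)| = |G| / |conj. class of c⁵d| = 32 / 8 = 4.
The 4 elements commuting with c⁵d are {e, c⁸, c⁵d, c¹³d}.

Answer: {e, c⁸, c⁵d, c¹³d}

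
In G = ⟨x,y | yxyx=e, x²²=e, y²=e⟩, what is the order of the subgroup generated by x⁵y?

|⟨x⁵y⟩| equals the order of x⁵y. Compute successive powers until reaching e:
  (x⁵y)¹ = x⁵y, (x⁵y)² = e.
The smallest positive k with (x⁵y)ᵏ = e is 2, so |⟨x⁵y⟩| = 2.

Answer: 2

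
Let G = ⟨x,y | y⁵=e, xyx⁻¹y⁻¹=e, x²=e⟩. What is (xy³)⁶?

Compute successive powers of (xy³), reducing at each step:
  (xy³)²: (xy³) · x = y³;   (y³) · y³ = y
  (xy³)³: y · x = xy;   (xy) · y³ = xy⁴
  (xy³)⁴: (xy⁴) · x = y⁴;   (y⁴) · y³ = y²
  (xy³)⁵: (y²) · x = xy²;   (xy²) · y³ = x
  (xy³)⁶: x · x = e;   e · y³ = y³

Answer: y³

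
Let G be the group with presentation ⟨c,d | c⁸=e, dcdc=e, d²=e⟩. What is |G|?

Enumerate words in the generators, reducing via the relations: the distinct elements are
  {c, d, e, cd, c², c³, c⁴, c⁵, c⁶, c⁷, c²d, c³d, c⁴d, c⁵d, c⁶d, c⁷d}.
No further products give new elements, so |G| = 16.

Answer: 16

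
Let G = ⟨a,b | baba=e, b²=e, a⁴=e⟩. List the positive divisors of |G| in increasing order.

|G| = 8 = 2³. By Lagrange's theorem the order of any subgroup divides 8; the divisors of 8 are 1, 2, 4, 8.

Answer: 1, 2, 4, 8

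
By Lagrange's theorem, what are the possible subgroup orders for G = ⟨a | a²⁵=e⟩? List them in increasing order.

|G| = 25 = 5². By Lagrange's theorem the order of any subgroup divides 25; the divisors of 25 are 1, 5, 25.

Answer: 1, 5, 25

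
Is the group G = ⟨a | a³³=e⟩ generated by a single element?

|G| = 33. The element a has order 33 (its powers give 33 distinct elements), so ⟨a⟩ = G and G is cyclic.

Answer: Yes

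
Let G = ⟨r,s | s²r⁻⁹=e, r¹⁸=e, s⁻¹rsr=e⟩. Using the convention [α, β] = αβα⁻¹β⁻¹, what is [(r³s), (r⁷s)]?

[(r³s), (r⁷s)] = (r³s)·(r⁷s)·(r³s)⁻¹·(r⁷s)⁻¹.
  (r³s) · (r⁷s) = r⁵
  (r⁵) · (r³s⁻¹) = r⁸s⁻¹
  (r⁸s⁻¹) · (r⁷s⁻¹) = r¹⁰

Answer: r¹⁰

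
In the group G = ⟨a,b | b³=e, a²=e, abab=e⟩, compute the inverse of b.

The order of b is 3 (smallest k with bᵏ = e), so b⁻¹ = b² = b².
Check: b · (b²) → b · b² = e, giving e as required.

Answer: b²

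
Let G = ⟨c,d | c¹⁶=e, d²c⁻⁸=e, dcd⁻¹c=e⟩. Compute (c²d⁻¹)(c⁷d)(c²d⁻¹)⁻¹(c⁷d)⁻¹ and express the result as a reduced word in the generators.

[(c²d⁻¹), (c⁷d)] = (c²d⁻¹)·(c⁷d)·(c²d⁻¹)⁻¹·(c⁷d)⁻¹.
  (c²d⁻¹) · (c⁷d) = c¹¹
  (c¹¹) · (c²d) = c⁵d⁻¹
  (c⁵d⁻¹) · (c⁷d⁻¹) = c⁶

Answer: c⁶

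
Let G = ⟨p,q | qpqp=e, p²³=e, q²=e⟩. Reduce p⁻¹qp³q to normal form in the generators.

Multiply left to right, reducing at each step:
  (p²²) · q = p²²q
  (p²²q) · p³ = p¹⁹q
  (p¹⁹q) · q = p¹⁹

Answer: p¹⁹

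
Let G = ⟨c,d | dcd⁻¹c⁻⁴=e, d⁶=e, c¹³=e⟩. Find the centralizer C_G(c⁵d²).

⟨c⁵d²⟩ ⊆ C_G(c⁵d²) since powers of c⁵d² commute with c⁵d²; so |C_G(c⁵d²)| ≥ |⟨c⁵d²⟩| = 3.
By orbit–stabilizer, |C_G(c⁵d²)| = |G| / |conj. class of c⁵d²| = 78 / 13 = 6.
The 6 elements commuting with c⁵d² are {e, cd, c³d⁵, c⁵d², c⁷d⁴, c⁸d³}.

Answer: {e, cd, c³d⁵, c⁵d², c⁷d⁴, c⁸d³}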